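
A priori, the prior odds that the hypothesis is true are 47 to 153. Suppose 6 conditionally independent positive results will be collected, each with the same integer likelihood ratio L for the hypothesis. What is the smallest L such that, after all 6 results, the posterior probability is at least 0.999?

Prior odds = 47/153.
Target odds = 0.999/0.001 = 999.
Need L⁶ ≥ 999 ÷ (47/153) = 152847/47.
3⁶ = 729 < 152847/47 ≤ 4096 = 4⁶, so L = 4.

4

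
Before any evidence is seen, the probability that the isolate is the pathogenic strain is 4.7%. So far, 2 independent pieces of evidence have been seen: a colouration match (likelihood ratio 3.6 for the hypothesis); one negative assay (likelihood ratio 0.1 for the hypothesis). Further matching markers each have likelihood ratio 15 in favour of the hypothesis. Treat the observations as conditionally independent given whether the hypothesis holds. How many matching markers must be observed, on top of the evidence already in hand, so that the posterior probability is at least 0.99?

4

Prior odds = 0.047/0.953 = 47/953.
Combined Bayes factor of the evidence already in hand = 3.6 × 0.1 = 0.36.
Odds after that evidence = (47/953) × 0.36 = 423/23825.
Target odds = 0.99/0.01 = 99.
Need 15ⁿ ≥ 99 ÷ (423/23825) = 262075/47.
15³ = 3375 falls short of 262075/47 but 15⁴ = 50625 reaches it, so n = 4.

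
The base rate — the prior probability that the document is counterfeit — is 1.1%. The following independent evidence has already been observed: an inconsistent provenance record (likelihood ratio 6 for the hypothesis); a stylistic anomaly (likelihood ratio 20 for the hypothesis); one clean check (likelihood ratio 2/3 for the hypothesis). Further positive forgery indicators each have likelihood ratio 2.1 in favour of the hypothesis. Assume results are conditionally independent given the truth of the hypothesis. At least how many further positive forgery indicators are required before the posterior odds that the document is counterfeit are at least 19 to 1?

5

Prior odds = 0.011/0.989 = 11/989.
Combined Bayes factor of the evidence already in hand = 6 × 20 × (2/3) = 80.
Odds after that evidence = (11/989) × 80 = 880/989.
Target odds = 19.
Need 2.1ⁿ ≥ 19 ÷ (880/989) = 18791/880.
2.1⁴ = 19.4481 falls short of 18791/880 but 2.1⁵ = 4084101/100000 reaches it, so n = 5.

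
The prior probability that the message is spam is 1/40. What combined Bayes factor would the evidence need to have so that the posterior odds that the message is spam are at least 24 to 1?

Prior odds = 0.025/0.975 = 1/39.
Target odds = 24.
Required Bayes factor = 24 ÷ (1/39) = 936.

936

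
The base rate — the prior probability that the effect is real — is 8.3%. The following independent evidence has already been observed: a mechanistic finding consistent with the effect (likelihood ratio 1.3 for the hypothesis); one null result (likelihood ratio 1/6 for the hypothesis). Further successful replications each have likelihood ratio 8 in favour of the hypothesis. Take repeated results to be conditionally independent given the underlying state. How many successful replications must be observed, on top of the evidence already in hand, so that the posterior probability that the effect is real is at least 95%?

Prior odds = 0.083/0.917 = 83/917.
Combined Bayes factor of the evidence already in hand = 1.3 × (1/6) = 13/60.
Odds after that evidence = (83/917) × 13/60 = 1079/55020.
Target odds = 0.95/0.05 = 19.
Need 8ⁿ ≥ 19 ÷ (1079/55020) = 1045380/1079.
8³ = 512 falls short of 1045380/1079 but 8⁴ = 4096 reaches it, so n = 4.

4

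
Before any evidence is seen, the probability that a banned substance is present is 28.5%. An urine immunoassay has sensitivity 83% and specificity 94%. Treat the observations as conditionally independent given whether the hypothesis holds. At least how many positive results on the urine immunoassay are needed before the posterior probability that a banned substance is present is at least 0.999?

3

Prior odds = 0.285/0.715 = 57/143.
False-positive rate = 1 − 0.94 = 0.06; likelihood ratio of a positive = 0.83/0.06 = 83/6.
Target posterior odds = 0.999/0.001 = 999.
Require (83/6)ⁿ ≥ 999 ÷ (57/143) = 47619/19.
(83/6)² = 6889/36 falls short of 47619/19 but (83/6)³ = 571787/216 reaches it, so n = 3.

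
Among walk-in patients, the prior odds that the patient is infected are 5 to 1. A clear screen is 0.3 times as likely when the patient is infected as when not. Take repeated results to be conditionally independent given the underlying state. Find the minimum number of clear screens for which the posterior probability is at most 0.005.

6

Prior odds = 5.
Likelihood ratio per clear screen = 0.3.
Target posterior odds = 0.005/0.995 = 1/199.
Need 5 × 0.3ⁿ ≤ 1/199, i.e. 0.3ⁿ ≤ 1/995.
0.3⁵ = 243/100000 is still above 1/995 but 0.3⁶ = 729/1000000 is at or below it, so n = 6.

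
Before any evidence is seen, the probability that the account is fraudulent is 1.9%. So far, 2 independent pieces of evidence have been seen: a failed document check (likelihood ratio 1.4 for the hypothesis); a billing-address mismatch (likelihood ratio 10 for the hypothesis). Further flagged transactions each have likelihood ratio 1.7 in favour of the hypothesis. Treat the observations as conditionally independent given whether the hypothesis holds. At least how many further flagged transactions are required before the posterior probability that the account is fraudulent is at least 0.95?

Prior odds = 0.019/0.981 = 19/981.
Combined Bayes factor of the evidence already in hand = 1.4 × 10 = 14.
Odds after that evidence = (19/981) × 14 = 266/981.
Target odds = 0.95/0.05 = 19.
Need 1.7ⁿ ≥ 19 ÷ (266/981) = 981/14.
1.7⁸ ≈69.7576 falls short of 981/14 but 1.7⁹ ≈118.588 reaches it, so n = 9.

9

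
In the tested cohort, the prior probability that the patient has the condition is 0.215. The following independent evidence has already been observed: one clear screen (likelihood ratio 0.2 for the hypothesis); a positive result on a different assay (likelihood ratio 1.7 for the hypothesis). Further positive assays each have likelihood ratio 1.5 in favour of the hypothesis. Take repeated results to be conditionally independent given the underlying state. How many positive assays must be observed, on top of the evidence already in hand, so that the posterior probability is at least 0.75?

Prior odds = 0.215/0.785 = 43/157.
Combined Bayes factor of the evidence already in hand = 0.2 × 1.7 = 0.34.
Odds after that evidence = (43/157) × 0.34 = 731/7850.
Target odds = 0.75/0.25 = 3.
Need 1.5ⁿ ≥ 3 ÷ (731/7850) = 23550/731.
1.5⁸ = 25.62890625 falls short of 23550/731 but 1.5⁹ = 19683/512 reaches it, so n = 9.

9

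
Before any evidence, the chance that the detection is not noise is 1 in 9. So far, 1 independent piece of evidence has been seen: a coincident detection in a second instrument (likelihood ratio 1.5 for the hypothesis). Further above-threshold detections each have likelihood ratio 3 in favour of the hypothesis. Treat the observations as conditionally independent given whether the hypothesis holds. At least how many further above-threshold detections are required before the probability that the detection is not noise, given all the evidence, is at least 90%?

Prior odds = (1/9)/(8/9) = 0.125.
Bayes factor of the evidence already in hand = 1.5.
Odds after that evidence = 0.125 × 1.5 = 0.1875.
Target odds = 0.9/0.1 = 9.
Need 3ⁿ ≥ 9 ÷ 0.1875 = 48.
3³ = 27 falls short of 48 but 3⁴ = 81 reaches it, so n = 4.

4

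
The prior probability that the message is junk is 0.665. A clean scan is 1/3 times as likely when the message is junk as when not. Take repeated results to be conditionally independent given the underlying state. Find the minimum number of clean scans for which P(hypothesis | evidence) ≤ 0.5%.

6

Prior odds: 0.665 ÷ 0.335 = 133/67.
Likelihood ratio per clean scan = 1/3.
Target odds: 0.005 ÷ 0.995 = 1/199.
Require (1/3)ⁿ ≤ 1/199 ÷ (133/67) = 67/26467.
(1/3)⁵ = 1/243 is still above 67/26467 but (1/3)⁶ = 1/729 is at or below it, so n = 6.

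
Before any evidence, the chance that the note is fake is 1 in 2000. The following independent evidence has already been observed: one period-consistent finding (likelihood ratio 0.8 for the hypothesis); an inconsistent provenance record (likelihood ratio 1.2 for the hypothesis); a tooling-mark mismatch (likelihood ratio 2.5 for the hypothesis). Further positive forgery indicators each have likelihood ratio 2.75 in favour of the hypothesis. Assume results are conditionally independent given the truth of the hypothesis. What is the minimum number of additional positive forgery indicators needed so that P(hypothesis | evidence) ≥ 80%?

9

Prior odds = 0.0005/0.9995 = 1/1999.
Combined Bayes factor of the evidence already in hand = 0.8 × 1.2 × 2.5 = 2.4.
Odds after that evidence = (1/1999) × 2.4 = 12/9995.
Target odds = 0.8/0.2 = 4.
Need 2.75ⁿ ≥ 4 ÷ (12/9995) = 9995/3.
2.75⁸ = 214358881/65536 falls short of 9995/3 but 2.75⁹ ≈8994.86 reaches it, so n = 9.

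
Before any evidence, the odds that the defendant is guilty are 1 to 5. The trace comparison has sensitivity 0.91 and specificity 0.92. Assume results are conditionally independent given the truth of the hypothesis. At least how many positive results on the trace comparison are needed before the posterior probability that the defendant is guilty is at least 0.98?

3

Prior odds = 0.2.
False-positive rate = 1 − 0.92 = 0.08; likelihood ratio of a positive = 0.91/0.08 = 11.375.
Target posterior odds = 0.98/0.02 = 49.
Require 11.375ⁿ ≥ 49 ÷ 0.2 = 245.
11.375² = 129.390625 falls short of 245 but 11.375³ = 753571/512 reaches it, so n = 3.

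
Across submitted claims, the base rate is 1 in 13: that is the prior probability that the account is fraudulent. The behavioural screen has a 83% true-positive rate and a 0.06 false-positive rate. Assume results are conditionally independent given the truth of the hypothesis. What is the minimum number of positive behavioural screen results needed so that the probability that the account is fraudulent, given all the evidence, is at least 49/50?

Prior odds: (1/13) ÷ (12/13) = 1/12.
Likelihood ratio of a positive result = 0.83/0.06 = 83/6.
Target odds: 0.98 ÷ 0.02 = 49.
Need (1/12) × (83/6)ⁿ ≥ 49, i.e. (83/6)ⁿ ≥ 588.
(83/6)² = 6889/36 falls short of 588 but (83/6)³ = 571787/216 reaches it, so n = 3.

3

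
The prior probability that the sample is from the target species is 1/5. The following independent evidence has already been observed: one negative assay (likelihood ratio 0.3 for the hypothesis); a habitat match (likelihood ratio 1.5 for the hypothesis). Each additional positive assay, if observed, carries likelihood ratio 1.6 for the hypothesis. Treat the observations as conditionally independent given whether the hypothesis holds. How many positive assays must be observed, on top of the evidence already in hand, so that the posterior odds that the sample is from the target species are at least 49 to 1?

13

Prior odds = 0.2/0.8 = 0.25.
Combined Bayes factor of the evidence already in hand = 0.3 × 1.5 = 0.45.
Odds after that evidence = 0.25 × 0.45 = 0.1125.
Target odds = 49.
Need 1.6ⁿ ≥ 49 ÷ 0.1125 = 3920/9.
1.6¹² ≈281.475 falls short of 3920/9 but 1.6¹³ ≈450.36 reaches it, so n = 13.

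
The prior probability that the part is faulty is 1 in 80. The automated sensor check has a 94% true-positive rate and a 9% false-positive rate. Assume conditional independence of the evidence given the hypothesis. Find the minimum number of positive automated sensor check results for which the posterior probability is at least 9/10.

3

Prior odds: 0.0125 ÷ 0.9875 = 1/79.
Likelihood ratio of a positive result = 0.94/0.09 = 94/9.
Target odds: 0.9 ÷ 0.1 = 9.
Need (1/79) × (94/9)ⁿ ≥ 9, i.e. (94/9)ⁿ ≥ 711.
(94/9)² = 8836/81 falls short of 711 but (94/9)³ = 830584/729 reaches it, so n = 3.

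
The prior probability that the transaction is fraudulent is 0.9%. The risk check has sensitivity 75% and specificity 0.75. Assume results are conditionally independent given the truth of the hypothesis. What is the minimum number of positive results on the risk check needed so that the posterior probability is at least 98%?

8

Prior odds = 0.009/0.991 = 9/991.
False-positive rate = 1 − 0.75 = 0.25; likelihood ratio of a positive = 0.75/0.25 = 3.
Target odds: 0.98 ÷ 0.02 = 49.
Require 3ⁿ ≥ 49 ÷ (9/991) = 48559/9.
3⁷ = 2187 falls short of 48559/9 but 3⁸ = 6561 reaches it, so n = 8.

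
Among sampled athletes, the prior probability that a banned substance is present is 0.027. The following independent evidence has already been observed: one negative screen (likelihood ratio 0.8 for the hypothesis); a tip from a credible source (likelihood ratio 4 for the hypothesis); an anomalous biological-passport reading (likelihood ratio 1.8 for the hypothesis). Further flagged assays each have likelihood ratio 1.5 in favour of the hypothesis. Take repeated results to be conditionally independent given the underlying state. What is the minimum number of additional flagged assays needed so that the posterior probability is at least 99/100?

Prior odds = 0.027/0.973 = 27/973.
Combined Bayes factor of the evidence already in hand = 0.8 × 4 × 1.8 = 5.76.
Odds after that evidence = (27/973) × 5.76 = 3888/24325.
Target odds = 0.99/0.01 = 99.
Need 1.5ⁿ ≥ 99 ÷ (3888/24325) = 267575/432.
1.5¹⁵ = 14348907/32768 falls short of 267575/432 but 1.5¹⁶ = 43046721/65536 reaches it, so n = 16.

16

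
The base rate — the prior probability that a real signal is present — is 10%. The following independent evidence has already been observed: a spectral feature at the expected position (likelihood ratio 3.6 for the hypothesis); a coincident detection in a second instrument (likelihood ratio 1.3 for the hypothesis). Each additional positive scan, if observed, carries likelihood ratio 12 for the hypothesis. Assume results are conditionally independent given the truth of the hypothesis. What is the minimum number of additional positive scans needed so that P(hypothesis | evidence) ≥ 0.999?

4

Prior odds = 0.1/0.9 = 1/9.
Combined Bayes factor of the evidence already in hand = 3.6 × 1.3 = 4.68.
Odds after that evidence = (1/9) × 4.68 = 0.52.
Target odds = 0.999/0.001 = 999.
Need 12ⁿ ≥ 999 ÷ 0.52 = 24975/13.
12³ = 1728 falls short of 24975/13 but 12⁴ = 20736 reaches it, so n = 4.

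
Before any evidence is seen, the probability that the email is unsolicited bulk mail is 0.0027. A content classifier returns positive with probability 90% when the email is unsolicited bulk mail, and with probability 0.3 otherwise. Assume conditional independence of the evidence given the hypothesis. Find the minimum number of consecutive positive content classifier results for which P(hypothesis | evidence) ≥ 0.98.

9

Prior odds = 0.0027/0.9973 = 27/9973.
Likelihood ratio of a positive result = 0.9/0.3 = 3.
Target posterior odds = 0.98/0.02 = 49.
Require 3ⁿ ≥ 49 ÷ (27/9973) = 488677/27.
3⁸ = 6561 falls short of 488677/27 but 3⁹ = 19683 reaches it, so n = 9.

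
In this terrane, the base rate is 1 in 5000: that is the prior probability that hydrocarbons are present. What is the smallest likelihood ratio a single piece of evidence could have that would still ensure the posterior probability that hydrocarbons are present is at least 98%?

244951

Prior odds = 0.0002/0.9998 = 1/4999.
Target odds = 0.98/0.02 = 49.
Required Bayes factor = 49 ÷ (1/4999) = 244951.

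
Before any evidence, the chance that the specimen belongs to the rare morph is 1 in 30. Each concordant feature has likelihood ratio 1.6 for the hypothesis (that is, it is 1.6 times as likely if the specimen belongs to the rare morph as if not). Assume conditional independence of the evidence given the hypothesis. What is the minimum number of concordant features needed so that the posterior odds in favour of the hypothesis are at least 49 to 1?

Prior odds = (1/30)/(29/30) = 1/29.
Likelihood ratio per concordant feature = 1.6.
Target odds = 49.
Require 1.6ⁿ ≥ 49 ÷ (1/29) = 1421.
1.6¹⁵ ≈1152.92 falls short of 1421 but 1.6¹⁶ ≈1844.67 reaches it, so n = 16.

16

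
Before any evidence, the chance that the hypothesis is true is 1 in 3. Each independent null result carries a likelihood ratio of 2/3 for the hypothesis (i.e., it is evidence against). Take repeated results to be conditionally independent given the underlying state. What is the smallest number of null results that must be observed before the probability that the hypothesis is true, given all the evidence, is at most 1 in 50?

Prior odds = (1/3)/(2/3) = 0.5.
Likelihood ratio per null result = 2/3.
Target odds: 0.02 ÷ 0.98 = 1/49.
Require (2/3)ⁿ ≤ 1/49 ÷ 0.5 = 2/49.
(2/3)⁷ = 128/2187 is still above 2/49 but (2/3)⁸ = 256/6561 is at or below it, so n = 8.

8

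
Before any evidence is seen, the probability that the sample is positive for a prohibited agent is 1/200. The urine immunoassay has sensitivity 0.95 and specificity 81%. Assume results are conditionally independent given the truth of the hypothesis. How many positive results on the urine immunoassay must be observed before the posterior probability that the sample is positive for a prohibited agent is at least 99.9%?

8

Prior odds: 0.005 ÷ 0.995 = 1/199.
False-positive rate = 1 − 0.81 = 0.19; likelihood ratio of a positive = 0.95/0.19 = 5.
Target odds: 0.999 ÷ 0.001 = 999.
Require 5ⁿ ≥ 999 ÷ (1/199) = 198801.
5⁷ = 78125 falls short of 198801 but 5⁸ = 390625 reaches it, so n = 8.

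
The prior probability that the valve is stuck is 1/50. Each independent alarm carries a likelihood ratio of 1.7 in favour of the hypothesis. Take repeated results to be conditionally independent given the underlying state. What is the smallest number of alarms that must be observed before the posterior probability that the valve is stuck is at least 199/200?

Prior odds = 0.02/0.98 = 1/49.
Likelihood ratio per alarm = 1.7.
Target odds: 0.995 ÷ 0.005 = 199.
Need (1/49) × 1.7ⁿ ≥ 199, i.e. 1.7ⁿ ≥ 9751.
1.7¹⁷ ≈8272.4 falls short of 9751 but 1.7¹⁸ ≈14063.1 reaches it, so n = 18.

18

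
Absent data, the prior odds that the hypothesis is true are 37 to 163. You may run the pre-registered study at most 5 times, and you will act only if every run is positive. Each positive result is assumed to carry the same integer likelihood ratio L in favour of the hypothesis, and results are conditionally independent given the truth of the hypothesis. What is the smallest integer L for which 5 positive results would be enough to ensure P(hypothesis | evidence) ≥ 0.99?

Prior odds = 37/163.
Target odds = 0.99/0.01 = 99.
Need L⁵ ≥ 99 ÷ (37/163) = 16137/37.
3⁵ = 243 < 16137/37 ≤ 1024 = 4⁵, so L = 4.

4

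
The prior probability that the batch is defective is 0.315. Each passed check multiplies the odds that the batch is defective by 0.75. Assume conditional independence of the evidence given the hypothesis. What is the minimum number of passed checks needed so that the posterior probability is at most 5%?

Prior odds = 0.315/0.685 = 63/137.
Likelihood ratio per passed check = 0.75.
Target posterior odds = 0.05/0.95 = 1/19.
Require 0.75ⁿ ≤ 1/19 ÷ (63/137) = 137/1197.
0.75⁷ = 2187/16384 is still above 137/1197 but 0.75⁸ = 6561/65536 is at or below it, so n = 8.

8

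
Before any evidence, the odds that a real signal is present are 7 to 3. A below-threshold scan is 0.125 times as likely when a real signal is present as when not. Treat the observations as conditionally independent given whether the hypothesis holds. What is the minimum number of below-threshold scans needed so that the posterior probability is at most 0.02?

Prior odds = 7/3.
Likelihood ratio per below-threshold scan = 0.125.
Target odds: 0.02 ÷ 0.98 = 1/49.
Require 0.125ⁿ ≤ 1/49 ÷ (7/3) = 3/343.
0.125² = 0.015625 is still above 3/343 but 0.125³ = 0.001953125 is at or below it, so n = 3.

3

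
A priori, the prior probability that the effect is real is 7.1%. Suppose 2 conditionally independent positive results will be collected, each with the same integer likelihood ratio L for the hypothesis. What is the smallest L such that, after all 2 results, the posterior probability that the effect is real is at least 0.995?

52

Prior odds = 0.071/0.929 = 71/929.
Target odds = 0.995/0.005 = 199.
Need L² ≥ 199 ÷ (71/929) = 184871/71.
51² = 2601 < 184871/71 ≤ 2704 = 52², so L = 52.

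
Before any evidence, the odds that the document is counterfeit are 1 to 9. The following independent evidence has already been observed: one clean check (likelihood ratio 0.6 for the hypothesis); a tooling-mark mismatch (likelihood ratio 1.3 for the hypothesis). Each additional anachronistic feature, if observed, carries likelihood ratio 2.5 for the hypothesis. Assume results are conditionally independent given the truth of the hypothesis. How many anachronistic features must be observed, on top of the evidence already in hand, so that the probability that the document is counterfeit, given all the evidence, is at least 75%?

Prior odds = 1/9.
Combined Bayes factor of the evidence already in hand = 0.6 × 1.3 = 0.78.
Odds after that evidence = (1/9) × 0.78 = 13/150.
Target odds = 0.75/0.25 = 3.
Need 2.5ⁿ ≥ 3 ÷ (13/150) = 450/13.
2.5³ = 15.625 falls short of 450/13 but 2.5⁴ = 39.0625 reaches it, so n = 4.

4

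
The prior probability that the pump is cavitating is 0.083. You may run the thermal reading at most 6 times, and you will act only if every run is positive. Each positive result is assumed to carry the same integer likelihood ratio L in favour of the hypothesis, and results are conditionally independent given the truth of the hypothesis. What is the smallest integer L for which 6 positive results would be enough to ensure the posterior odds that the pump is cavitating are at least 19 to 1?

Prior odds = 0.083/0.917 = 83/917.
Target odds = 19.
Need L⁶ ≥ 19 ÷ (83/917) = 17423/83.
2⁶ = 64 < 17423/83 ≤ 729 = 3⁶, so L = 3.

3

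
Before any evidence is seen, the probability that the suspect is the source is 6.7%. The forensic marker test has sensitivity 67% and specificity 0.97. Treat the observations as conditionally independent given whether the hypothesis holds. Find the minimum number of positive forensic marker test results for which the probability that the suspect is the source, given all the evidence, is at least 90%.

Prior odds = 0.067/0.933 = 67/933.
False-positive rate = 1 − 0.97 = 0.03; likelihood ratio of a positive = 0.67/0.03 = 67/3.
Target posterior odds = 0.9/0.1 = 9.
Need (67/933) × (67/3)ⁿ ≥ 9, i.e. (67/3)ⁿ ≥ 8397/67.
(67/3)¹ = 67/3 falls short of 8397/67 but (67/3)² = 4489/9 reaches it, so n = 2.

2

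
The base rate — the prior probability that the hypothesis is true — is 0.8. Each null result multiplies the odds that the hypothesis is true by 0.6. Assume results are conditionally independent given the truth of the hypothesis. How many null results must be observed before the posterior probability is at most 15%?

Prior odds: 0.8 ÷ 0.2 = 4.
Likelihood ratio per null result = 0.6.
Target posterior odds = 0.15/0.85 = 3/17.
Need 4 × 0.6ⁿ ≤ 3/17, i.e. 0.6ⁿ ≤ 3/68.
0.6⁶ = 729/15625 is still above 3/68 but 0.6⁷ = 2187/78125 is at or below it, so n = 7.

7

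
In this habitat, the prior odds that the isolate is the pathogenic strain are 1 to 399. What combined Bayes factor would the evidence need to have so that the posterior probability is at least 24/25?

9576

Prior odds = 1/399.
Target odds = 0.96/0.04 = 24.
Required Bayes factor = 24 ÷ (1/399) = 9576.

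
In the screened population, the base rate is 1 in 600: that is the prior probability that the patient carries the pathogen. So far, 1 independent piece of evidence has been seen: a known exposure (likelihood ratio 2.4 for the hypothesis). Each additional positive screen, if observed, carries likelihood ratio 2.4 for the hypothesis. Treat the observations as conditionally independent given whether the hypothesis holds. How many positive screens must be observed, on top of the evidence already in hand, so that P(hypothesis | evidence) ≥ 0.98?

11

Prior odds = (1/600)/(599/600) = 1/599.
Bayes factor of the evidence already in hand = 2.4.
Odds after that evidence = (1/599) × 2.4 = 12/2995.
Target odds = 0.98/0.02 = 49.
Need 2.4ⁿ ≥ 49 ÷ (12/2995) = 146755/12.
2.4¹⁰ ≈6340.34 falls short of 146755/12 but 2.4¹¹ ≈15216.8 reaches it, so n = 11.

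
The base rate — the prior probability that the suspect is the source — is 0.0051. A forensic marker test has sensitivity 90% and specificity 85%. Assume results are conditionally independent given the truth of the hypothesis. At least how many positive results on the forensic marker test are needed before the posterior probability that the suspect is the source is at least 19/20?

Prior odds = 0.0051/0.9949 = 51/9949.
False-positive rate = 1 − 0.85 = 0.15; likelihood ratio of a positive = 0.9/0.15 = 6.
Target posterior odds = 0.95/0.05 = 19.
Require 6ⁿ ≥ 19 ÷ (51/9949) = 189031/51.
6⁴ = 1296 falls short of 189031/51 but 6⁵ = 7776 reaches it, so n = 5.

5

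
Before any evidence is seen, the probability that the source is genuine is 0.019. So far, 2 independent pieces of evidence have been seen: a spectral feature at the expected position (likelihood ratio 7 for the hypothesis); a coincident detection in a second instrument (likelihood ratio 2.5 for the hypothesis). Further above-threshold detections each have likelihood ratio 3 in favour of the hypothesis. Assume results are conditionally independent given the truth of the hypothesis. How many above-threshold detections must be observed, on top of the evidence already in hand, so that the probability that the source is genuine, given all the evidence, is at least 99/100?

Prior odds = 0.019/0.981 = 19/981.
Combined Bayes factor of the evidence already in hand = 7 × 2.5 = 17.5.
Odds after that evidence = (19/981) × 17.5 = 665/1962.
Target odds = 0.99/0.01 = 99.
Need 3ⁿ ≥ 99 ÷ (665/1962) = 194238/665.
3⁵ = 243 falls short of 194238/665 but 3⁶ = 729 reaches it, so n = 6.

6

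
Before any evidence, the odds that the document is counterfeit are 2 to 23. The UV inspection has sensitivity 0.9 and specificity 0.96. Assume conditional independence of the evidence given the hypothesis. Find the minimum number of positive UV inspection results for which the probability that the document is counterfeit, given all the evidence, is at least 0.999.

Prior odds = 2/23.
False-positive rate = 1 − 0.96 = 0.04; likelihood ratio of a positive = 0.9/0.04 = 22.5.
Target posterior odds = 0.999/0.001 = 999.
Need (2/23) × 22.5ⁿ ≥ 999, i.e. 22.5ⁿ ≥ 11488.5.
22.5³ = 11390.625 falls short of 11488.5 but 22.5⁴ = 256289.0625 reaches it, so n = 4.

4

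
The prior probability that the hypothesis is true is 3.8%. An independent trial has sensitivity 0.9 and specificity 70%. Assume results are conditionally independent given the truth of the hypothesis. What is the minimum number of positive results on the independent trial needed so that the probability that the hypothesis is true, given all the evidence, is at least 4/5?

Prior odds = 0.038/0.962 = 19/481.
False-positive rate = 1 − 0.7 = 0.3; likelihood ratio of a positive = 0.9/0.3 = 3.
Target posterior odds = 0.8/0.2 = 4.
Require 3ⁿ ≥ 4 ÷ (19/481) = 1924/19.
3⁴ = 81 falls short of 1924/19 but 3⁵ = 243 reaches it, so n = 5.

5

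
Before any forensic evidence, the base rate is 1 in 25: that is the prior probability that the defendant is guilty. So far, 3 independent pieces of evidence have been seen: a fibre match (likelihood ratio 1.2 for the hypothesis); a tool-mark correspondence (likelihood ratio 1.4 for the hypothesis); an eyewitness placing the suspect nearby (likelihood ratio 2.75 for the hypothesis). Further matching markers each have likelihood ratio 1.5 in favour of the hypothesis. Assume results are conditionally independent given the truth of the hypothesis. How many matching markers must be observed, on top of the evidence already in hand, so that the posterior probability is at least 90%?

Prior odds = 0.04/0.96 = 1/24.
Combined Bayes factor of the evidence already in hand = 1.2 × 1.4 × 2.75 = 4.62.
Odds after that evidence = (1/24) × 4.62 = 0.1925.
Target odds = 0.9/0.1 = 9.
Need 1.5ⁿ ≥ 9 ÷ 0.1925 = 3600/77.
1.5⁹ = 19683/512 falls short of 3600/77 but 1.5¹⁰ = 59049/1024 reaches it, so n = 10.

10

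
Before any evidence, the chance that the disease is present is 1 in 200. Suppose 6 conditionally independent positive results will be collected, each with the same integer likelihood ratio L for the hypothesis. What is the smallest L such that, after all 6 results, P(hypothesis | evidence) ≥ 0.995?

Prior odds = 0.005/0.995 = 1/199.
Target odds = 0.995/0.005 = 199.
Need L⁶ ≥ 199 ÷ (1/199) = 39601.
5⁶ = 15625 < 39601 ≤ 46656 = 6⁶, so L = 6.

6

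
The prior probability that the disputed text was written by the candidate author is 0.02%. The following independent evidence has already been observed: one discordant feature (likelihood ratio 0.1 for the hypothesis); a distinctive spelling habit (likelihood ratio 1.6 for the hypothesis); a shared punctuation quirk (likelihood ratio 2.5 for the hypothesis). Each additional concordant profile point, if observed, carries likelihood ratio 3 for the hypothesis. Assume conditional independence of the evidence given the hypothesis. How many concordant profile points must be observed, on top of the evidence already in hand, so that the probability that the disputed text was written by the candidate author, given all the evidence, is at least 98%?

13

Prior odds = 0.0002/0.9998 = 1/4999.
Combined Bayes factor of the evidence already in hand = 0.1 × 1.6 × 2.5 = 0.4.
Odds after that evidence = (1/4999) × 0.4 = 2/24995.
Target odds = 0.98/0.02 = 49.
Need 3ⁿ ≥ 49 ÷ (2/24995) = 612377.5.
3¹² = 531441 falls short of 612377.5 but 3¹³ = 1594323 reaches it, so n = 13.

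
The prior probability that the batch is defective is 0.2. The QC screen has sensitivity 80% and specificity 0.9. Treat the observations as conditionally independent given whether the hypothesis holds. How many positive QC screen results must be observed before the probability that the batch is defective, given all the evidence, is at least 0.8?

2

Prior odds = 0.2/0.8 = 0.25.
False-positive rate = 1 − 0.9 = 0.1; likelihood ratio of a positive = 0.8/0.1 = 8.
Target posterior odds = 0.8/0.2 = 4.
Need 0.25 × 8ⁿ ≥ 4, i.e. 8ⁿ ≥ 16.
8¹ = 8 falls short of 16 but 8² = 64 reaches it, so n = 2.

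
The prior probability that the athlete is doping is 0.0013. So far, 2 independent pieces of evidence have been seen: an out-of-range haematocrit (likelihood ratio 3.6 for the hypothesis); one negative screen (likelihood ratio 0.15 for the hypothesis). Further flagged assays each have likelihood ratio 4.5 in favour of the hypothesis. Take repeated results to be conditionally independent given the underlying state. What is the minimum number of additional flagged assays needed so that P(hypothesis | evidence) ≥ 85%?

Prior odds = 0.0013/0.9987 = 13/9987.
Combined Bayes factor of the evidence already in hand = 3.6 × 0.15 = 0.54.
Odds after that evidence = (13/9987) × 0.54 = 117/166450.
Target odds = 0.85/0.15 = 17/3.
Need 4.5ⁿ ≥ 17/3 ÷ (117/166450) = 2829650/351.
4.5⁵ = 1845.28125 falls short of 2829650/351 but 4.5⁶ = 8303.765625 reaches it, so n = 6.

6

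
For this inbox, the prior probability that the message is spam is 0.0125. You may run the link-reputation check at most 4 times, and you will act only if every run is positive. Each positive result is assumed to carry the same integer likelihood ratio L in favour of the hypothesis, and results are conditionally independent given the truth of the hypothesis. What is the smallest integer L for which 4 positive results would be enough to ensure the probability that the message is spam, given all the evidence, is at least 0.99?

10

Prior odds = 0.0125/0.9875 = 1/79.
Target odds = 0.99/0.01 = 99.
Need L⁴ ≥ 99 ÷ (1/79) = 7821.
9⁴ = 6561 < 7821 ≤ 10000 = 10⁴, so L = 10.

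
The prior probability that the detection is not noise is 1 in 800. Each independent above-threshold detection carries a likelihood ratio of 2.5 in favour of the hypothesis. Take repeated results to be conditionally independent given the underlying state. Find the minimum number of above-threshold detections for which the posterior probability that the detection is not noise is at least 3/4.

Prior odds: 0.00125 ÷ 0.99875 = 1/799.
Likelihood ratio per above-threshold detection = 2.5.
Target posterior odds = 0.75/0.25 = 3.
Need (1/799) × 2.5ⁿ ≥ 3, i.e. 2.5ⁿ ≥ 2397.
2.5⁸ = 390625/256 falls short of 2397 but 2.5⁹ = 1953125/512 reaches it, so n = 9.

9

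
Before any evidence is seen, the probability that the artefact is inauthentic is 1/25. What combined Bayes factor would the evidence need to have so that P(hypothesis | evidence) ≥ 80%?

Prior odds = 0.04/0.96 = 1/24.
Target odds = 0.8/0.2 = 4.
Required Bayes factor = 4 ÷ (1/24) = 96.

96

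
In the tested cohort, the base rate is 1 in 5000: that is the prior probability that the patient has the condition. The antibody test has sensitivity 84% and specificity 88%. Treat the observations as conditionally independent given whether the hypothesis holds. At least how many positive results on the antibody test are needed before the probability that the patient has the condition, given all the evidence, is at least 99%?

Prior odds: 0.0002 ÷ 0.9998 = 1/4999.
False-positive rate = 1 − 0.88 = 0.12; likelihood ratio of a positive = 0.84/0.12 = 7.
Target odds: 0.99 ÷ 0.01 = 99.
Require 7ⁿ ≥ 99 ÷ (1/4999) = 494901.
7⁶ = 117649 falls short of 494901 but 7⁷ = 823543 reaches it, so n = 7.

7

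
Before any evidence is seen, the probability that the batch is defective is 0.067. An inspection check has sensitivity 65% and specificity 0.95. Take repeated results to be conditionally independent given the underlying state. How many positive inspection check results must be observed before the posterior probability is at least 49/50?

3

Prior odds: 0.067 ÷ 0.933 = 67/933.
False-positive rate = 1 − 0.95 = 0.05; likelihood ratio of a positive = 0.65/0.05 = 13.
Target odds: 0.98 ÷ 0.02 = 49.
Need (67/933) × 13ⁿ ≥ 49, i.e. 13ⁿ ≥ 45717/67.
13² = 169 falls short of 45717/67 but 13³ = 2197 reaches it, so n = 3.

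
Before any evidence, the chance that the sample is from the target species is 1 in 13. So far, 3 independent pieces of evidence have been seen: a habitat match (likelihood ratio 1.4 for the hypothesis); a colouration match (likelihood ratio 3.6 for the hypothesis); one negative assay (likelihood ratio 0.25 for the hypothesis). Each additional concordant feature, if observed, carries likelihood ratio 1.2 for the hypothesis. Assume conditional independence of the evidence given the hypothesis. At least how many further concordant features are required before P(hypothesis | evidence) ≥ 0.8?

20

Prior odds = (1/13)/(12/13) = 1/12.
Combined Bayes factor of the evidence already in hand = 1.4 × 3.6 × 0.25 = 1.26.
Odds after that evidence = (1/12) × 1.26 = 0.105.
Target odds = 0.8/0.2 = 4.
Need 1.2ⁿ ≥ 4 ÷ 0.105 = 800/21.
1.2¹⁹ ≈31.948 falls short of 800/21 but 1.2²⁰ ≈38.3376 reaches it, so n = 20.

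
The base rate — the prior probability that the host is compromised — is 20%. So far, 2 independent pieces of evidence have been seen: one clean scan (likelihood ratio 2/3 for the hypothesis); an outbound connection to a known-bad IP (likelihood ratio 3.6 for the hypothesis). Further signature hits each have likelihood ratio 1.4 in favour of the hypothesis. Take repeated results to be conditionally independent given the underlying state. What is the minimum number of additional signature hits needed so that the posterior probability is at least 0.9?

9

Prior odds = 0.2/0.8 = 0.25.
Combined Bayes factor of the evidence already in hand = (2/3) × 3.6 = 2.4.
Odds after that evidence = 0.25 × 2.4 = 0.6.
Target odds = 0.9/0.1 = 9.
Need 1.4ⁿ ≥ 9 ÷ 0.6 = 15.
1.4⁸ = 5764801/390625 falls short of 15 but 1.4⁹ = 40353607/1953125 reaches it, so n = 9.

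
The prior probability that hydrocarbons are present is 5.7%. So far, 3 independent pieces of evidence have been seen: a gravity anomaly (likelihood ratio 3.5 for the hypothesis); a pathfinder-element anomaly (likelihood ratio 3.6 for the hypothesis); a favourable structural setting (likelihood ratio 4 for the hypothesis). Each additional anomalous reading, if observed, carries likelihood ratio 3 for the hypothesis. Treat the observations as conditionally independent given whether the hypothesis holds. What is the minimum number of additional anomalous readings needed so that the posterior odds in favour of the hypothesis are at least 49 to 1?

Prior odds = 0.057/0.943 = 57/943.
Combined Bayes factor of the evidence already in hand = 3.5 × 3.6 × 4 = 50.4.
Odds after that evidence = (57/943) × 50.4 = 14364/4715.
Target odds = 49.
Need 3ⁿ ≥ 49 ÷ (14364/4715) = 33005/2052.
3² = 9 falls short of 33005/2052 but 3³ = 27 reaches it, so n = 3.

3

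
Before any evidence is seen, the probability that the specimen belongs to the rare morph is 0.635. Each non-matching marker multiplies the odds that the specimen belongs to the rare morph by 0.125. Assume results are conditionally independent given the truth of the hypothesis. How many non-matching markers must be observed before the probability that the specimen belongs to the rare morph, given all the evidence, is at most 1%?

3

Prior odds = 0.635/0.365 = 127/73.
Likelihood ratio per non-matching marker = 0.125.
Target odds: 0.01 ÷ 0.99 = 1/99.
Need (127/73) × 0.125ⁿ ≤ 1/99, i.e. 0.125ⁿ ≤ 73/12573.
0.125² = 0.015625 is still above 73/12573 but 0.125³ = 0.001953125 is at or below it, so n = 3.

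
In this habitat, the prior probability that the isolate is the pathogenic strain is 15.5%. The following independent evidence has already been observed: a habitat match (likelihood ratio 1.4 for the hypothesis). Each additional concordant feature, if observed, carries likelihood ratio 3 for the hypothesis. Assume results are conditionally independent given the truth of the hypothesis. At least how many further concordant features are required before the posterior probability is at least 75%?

3

Prior odds = 0.155/0.845 = 31/169.
Bayes factor of the evidence already in hand = 1.4.
Odds after that evidence = (31/169) × 1.4 = 217/845.
Target odds = 0.75/0.25 = 3.
Need 3ⁿ ≥ 3 ÷ (217/845) = 2535/217.
3² = 9 falls short of 2535/217 but 3³ = 27 reaches it, so n = 3.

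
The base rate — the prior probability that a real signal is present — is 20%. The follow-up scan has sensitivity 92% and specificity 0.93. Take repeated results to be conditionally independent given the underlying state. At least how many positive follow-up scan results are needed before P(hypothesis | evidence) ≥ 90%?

Prior odds: 0.2 ÷ 0.8 = 0.25.
False-positive rate = 1 − 0.93 = 0.07; likelihood ratio of a positive = 0.92/0.07 = 92/7.
Target posterior odds = 0.9/0.1 = 9.
Require (92/7)ⁿ ≥ 9 ÷ 0.25 = 36.
(92/7)¹ = 92/7 falls short of 36 but (92/7)² = 8464/49 reaches it, so n = 2.

2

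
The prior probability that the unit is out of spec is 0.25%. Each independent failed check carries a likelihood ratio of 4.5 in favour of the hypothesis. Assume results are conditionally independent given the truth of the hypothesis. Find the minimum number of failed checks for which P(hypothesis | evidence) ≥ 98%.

Prior odds: 0.0025 ÷ 0.9975 = 1/399.
Likelihood ratio per failed check = 4.5.
Target odds: 0.98 ÷ 0.02 = 49.
Need (1/399) × 4.5ⁿ ≥ 49, i.e. 4.5ⁿ ≥ 19551.
4.5⁶ = 8303.765625 falls short of 19551 but 4.5⁷ = 4782969/128 reaches it, so n = 7.

7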